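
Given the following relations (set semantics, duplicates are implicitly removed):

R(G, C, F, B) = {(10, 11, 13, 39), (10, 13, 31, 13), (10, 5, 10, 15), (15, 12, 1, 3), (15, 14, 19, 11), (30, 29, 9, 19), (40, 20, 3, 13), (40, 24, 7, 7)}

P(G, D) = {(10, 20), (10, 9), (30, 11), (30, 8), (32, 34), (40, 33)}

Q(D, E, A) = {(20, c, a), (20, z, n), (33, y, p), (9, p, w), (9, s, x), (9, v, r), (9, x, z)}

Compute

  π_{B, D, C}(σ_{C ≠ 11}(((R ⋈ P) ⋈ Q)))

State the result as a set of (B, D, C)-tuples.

{(13, 20, 13), (13, 33, 20), (13, 9, 13), (15, 20, 5), (15, 9, 5), (7, 33, 24)}

R ⋈ P (natural join on G): {(10, 11, 13, 39, 20), (10, 11, 13, 39, 9), (10, 13, 31, 13, 20), (10, 13, 31, 13, 9), (10, 5, 10, 15, 20), (10, 5, 10, 15, 9), (30, 29, 9, 19, 11), (30, 29, 9, 19, 8), (40, 20, 3, 13, 33), (40, 24, 7, 7, 33)}
(R ⋈ P) ⋈ Q (natural join on D): {(10, 11, 13, 39, 20, c, a), (10, 11, 13, 39, 20, z, n), (10, 11, 13, 39, 9, p, w), (10, 11, 13, 39, 9, s, x), (10, 11, 13, 39, 9, v, r), (10, 11, 13, 39, 9, x, z), (10, 13, 31, 13, 20, c, a), (10, 13, 31, 13, 20, z, n), (10, 13, 31, 13, 9, p, w), (10, 13, 31, 13, 9, s, x), (10, 13, 31, 13, 9, v, r), (10, 13, 31, 13, 9, x, z), (10, 5, 10, 15, 20, c, a), (10, 5, 10, 15, 20, z, n), (10, 5, 10, 15, 9, p, w), (10, 5, 10, 15, 9, s, x), (10, 5, 10, 15, 9, v, r), (10, 5, 10, 15, 9, x, z), (40, 20, 3, 13, 33, y, p), (40, 24, 7, 7, 33, y, p)}
Filtering on C ≠ 11 leaves {(10, 13, 31, 13, 20, c, a), (10, 13, 31, 13, 20, z, n), (10, 13, 31, 13, 9, p, w), (10, 13, 31, 13, 9, s, x), (10, 13, 31, 13, 9, v, r), (10, 13, 31, 13, 9, x, z), (10, 5, 10, 15, 20, c, a), (10, 5, 10, 15, 20, z, n), (10, 5, 10, 15, 9, p, w), (10, 5, 10, 15, 9, s, x), (10, 5, 10, 15, 9, v, r), (10, 5, 10, 15, 9, x, z), (40, 20, 3, 13, 33, y, p), (40, 24, 7, 7, 33, y, p)}.
Keep only column(s) B, D, C (8 duplicate(s) eliminated): {(13, 20, 13), (13, 33, 20), (13, 9, 13), (15, 20, 5), (15, 9, 5), (7, 33, 24)}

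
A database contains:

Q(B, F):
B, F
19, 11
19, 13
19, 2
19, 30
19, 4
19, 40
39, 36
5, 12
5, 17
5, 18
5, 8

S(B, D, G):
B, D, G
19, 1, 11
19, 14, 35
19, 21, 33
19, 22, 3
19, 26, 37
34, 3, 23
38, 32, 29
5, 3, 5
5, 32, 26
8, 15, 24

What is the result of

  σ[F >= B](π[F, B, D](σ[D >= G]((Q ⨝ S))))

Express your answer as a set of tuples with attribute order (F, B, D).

Q ⋈ S (natural join on B): {(19, 11, 1, 11), (19, 11, 14, 35), (19, 11, 21, 33), (19, 11, 22, 3), (19, 11, 26, 37), (19, 13, 1, 11), (19, 13, 14, 35), (19, 13, 21, 33), (19, 13, 22, 3), (19, 13, 26, 37), (19, 2, 1, 11), (19, 2, 14, 35), (19, 2, 21, 33), (19, 2, 22, 3), (19, 2, 26, 37), (19, 30, 1, 11), (19, 30, 14, 35), (19, 30, 21, 33), (19, 30, 22, 3), (19, 30, 26, 37), (19, 4, 1, 11), (19, 4, 14, 35), (19, 4, 21, 33), (19, 4, 22, 3), (19, 4, 26, 37), (19, 40, 1, 11), (19, 40, 14, 35), (19, 40, 21, 33), (19, 40, 22, 3), (19, 40, 26, 37), (5, 12, 3, 5), (5, 12, 32, 26), (5, 17, 3, 5), (5, 17, 32, 26), (5, 18, 3, 5), (5, 18, 32, 26), (5, 8, 3, 5), (5, 8, 32, 26)}
Filtering on D >= G leaves {(19, 11, 22, 3), (19, 13, 22, 3), (19, 2, 22, 3), (19, 30, 22, 3), (19, 4, 22, 3), (19, 40, 22, 3), (5, 12, 32, 26), (5, 17, 32, 26), (5, 18, 32, 26), (5, 8, 32, 26)}.
π_{F, B, D} gives {(11, 19, 22), (12, 5, 32), (13, 19, 22), (17, 5, 32), (18, 5, 32), (2, 19, 22), (30, 19, 22), (4, 19, 22), (40, 19, 22), (8, 5, 32)}.
Filtering on F >= B leaves {(12, 5, 32), (17, 5, 32), (18, 5, 32), (30, 19, 22), (40, 19, 22), (8, 5, 32)}.

{(12, 5, 32), (17, 5, 32), (18, 5, 32), (30, 19, 22), (40, 19, 22), (8, 5, 32)}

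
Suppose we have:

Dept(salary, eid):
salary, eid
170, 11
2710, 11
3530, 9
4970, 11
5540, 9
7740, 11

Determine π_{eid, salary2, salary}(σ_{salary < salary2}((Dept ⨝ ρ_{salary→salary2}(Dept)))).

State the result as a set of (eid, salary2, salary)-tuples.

{(11, 2710, 170), (11, 4970, 170), (11, 4970, 2710), (11, 7740, 170), (11, 7740, 2710), (11, 7740, 4970), (9, 5540, 3530)}

ρ[salary→salary2]: schema becomes (salary2, eid); tuples unchanged.
Joining Dept and ρ_{salary→salary2}(Dept) on eid yields {(170, 11, 170), (170, 11, 2710), (170, 11, 4970), (170, 11, 7740), (2710, 11, 170), (2710, 11, 2710), (2710, 11, 4970), (2710, 11, 7740), (3530, 9, 3530), (3530, 9, 5540), (4970, 11, 170), (4970, 11, 2710), (4970, 11, 4970), (4970, 11, 7740), (5540, 9, 3530), (5540, 9, 5540), (7740, 11, 170), (7740, 11, 2710), (7740, 11, 4970), (7740, 11, 7740)}.
σ[salary < salary2]: keep tuples satisfying salary < salary2 → {(170, 11, 2710), (170, 11, 4970), (170, 11, 7740), (2710, 11, 4970), (2710, 11, 7740), (3530, 9, 5540), (4970, 11, 7740)}
Projecting to eid, salary2, salary: {(11, 2710, 170), (11, 4970, 170), (11, 4970, 2710), (11, 7740, 170), (11, 7740, 2710), (11, 7740, 4970), (9, 5540, 3530)}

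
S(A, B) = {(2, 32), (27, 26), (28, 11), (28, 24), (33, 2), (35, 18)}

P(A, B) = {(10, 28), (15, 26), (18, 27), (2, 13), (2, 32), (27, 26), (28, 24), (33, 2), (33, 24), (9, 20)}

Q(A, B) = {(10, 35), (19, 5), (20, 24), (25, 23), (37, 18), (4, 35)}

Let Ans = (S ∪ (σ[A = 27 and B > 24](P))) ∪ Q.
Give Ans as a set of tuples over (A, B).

σ[A = 27 and B > 24]: keep tuples satisfying A = 27 and B > 24 → {(27, 26)}
Union: {(2, 32), (27, 26), (28, 11), (28, 24), (33, 2), (35, 18)} with {(27, 26)} → {(2, 32), (27, 26), (28, 11), (28, 24), (33, 2), (35, 18)}
Union: {(2, 32), (27, 26), (28, 11), (28, 24), (33, 2), (35, 18)} with {(10, 35), (19, 5), (20, 24), (25, 23), (37, 18), (4, 35)} → {(10, 35), (19, 5), (2, 32), (20, 24), (25, 23), (27, 26), (28, 11), (28, 24), (33, 2), (35, 18), (37, 18), (4, 35)}

{(10, 35), (19, 5), (2, 32), (20, 24), (25, 23), (27, 26), (28, 11), (28, 24), (33, 2), (35, 18), (37, 18), (4, 35)}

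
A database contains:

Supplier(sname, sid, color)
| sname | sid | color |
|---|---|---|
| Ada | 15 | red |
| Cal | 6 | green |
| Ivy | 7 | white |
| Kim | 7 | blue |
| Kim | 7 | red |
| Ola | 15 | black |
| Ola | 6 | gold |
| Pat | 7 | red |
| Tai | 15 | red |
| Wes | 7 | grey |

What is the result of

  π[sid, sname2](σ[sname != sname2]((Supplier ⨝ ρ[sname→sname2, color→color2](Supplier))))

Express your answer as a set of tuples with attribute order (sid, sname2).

ρ[sname→sname2, color→color2]: schema becomes (sname2, sid, color2); tuples unchanged.
Joining Supplier and ρ[sname→sname2, color→color2](Supplier) on sid yields {(Ada, 15, red, Ada, red), (Ada, 15, red, Ola, black), (Ada, 15, red, Tai, red), (Cal, 6, green, Cal, green), (Cal, 6, green, Ola, gold), (Ivy, 7, white, Ivy, white), (Ivy, 7, white, Kim, blue), (Ivy, 7, white, Kim, red), (Ivy, 7, white, Pat, red), (Ivy, 7, white, Wes, grey), (Kim, 7, blue, Ivy, white), (Kim, 7, blue, Kim, blue), (Kim, 7, blue, Kim, red), (Kim, 7, blue, Pat, red), (Kim, 7, blue, Wes, grey), (Kim, 7, red, Ivy, white), (Kim, 7, red, Kim, blue), (Kim, 7, red, Kim, red), (Kim, 7, red, Pat, red), (Kim, 7, red, Wes, grey), (Ola, 15, black, Ada, red), (Ola, 15, black, Ola, black), (Ola, 15, black, Tai, red), (Ola, 6, gold, Cal, green), (Ola, 6, gold, Ola, gold), (Pat, 7, red, Ivy, white), (Pat, 7, red, Kim, blue), (Pat, 7, red, Kim, red), (Pat, 7, red, Pat, red), (Pat, 7, red, Wes, grey), (Tai, 15, red, Ada, red), (Tai, 15, red, Ola, black), (Tai, 15, red, Tai, red), (Wes, 7, grey, Ivy, white), (Wes, 7, grey, Kim, blue), (Wes, 7, grey, Kim, red), (Wes, 7, grey, Pat, red), (Wes, 7, grey, Wes, grey)}.
Apply σ_{sname != sname2}; surviving tuples: {(Ada, 15, red, Ola, black), (Ada, 15, red, Tai, red), (Cal, 6, green, Ola, gold), (Ivy, 7, white, Kim, blue), (Ivy, 7, white, Kim, red), (Ivy, 7, white, Pat, red), (Ivy, 7, white, Wes, grey), (Kim, 7, blue, Ivy, white), (Kim, 7, blue, Pat, red), (Kim, 7, blue, Wes, grey), (Kim, 7, red, Ivy, white), (Kim, 7, red, Pat, red), (Kim, 7, red, Wes, grey), (Ola, 15, black, Ada, red), (Ola, 15, black, Tai, red), (Ola, 6, gold, Cal, green), (Pat, 7, red, Ivy, white), (Pat, 7, red, Kim, blue), (Pat, 7, red, Kim, red), (Pat, 7, red, Wes, grey), (Tai, 15, red, Ada, red), (Tai, 15, red, Ola, black), (Wes, 7, grey, Ivy, white), (Wes, 7, grey, Kim, blue), (Wes, 7, grey, Kim, red), (Wes, 7, grey, Pat, red)}
π[sid, sname2]: project onto (sid, sname2) (17 duplicate(s) eliminated) → {(15, Ada), (15, Ola), (15, Tai), (6, Cal), (6, Ola), (7, Ivy), (7, Kim), (7, Pat), (7, Wes)}

{(15, Ada), (15, Ola), (15, Tai), (6, Cal), (6, Ola), (7, Ivy), (7, Kim), (7, Pat), (7, Wes)}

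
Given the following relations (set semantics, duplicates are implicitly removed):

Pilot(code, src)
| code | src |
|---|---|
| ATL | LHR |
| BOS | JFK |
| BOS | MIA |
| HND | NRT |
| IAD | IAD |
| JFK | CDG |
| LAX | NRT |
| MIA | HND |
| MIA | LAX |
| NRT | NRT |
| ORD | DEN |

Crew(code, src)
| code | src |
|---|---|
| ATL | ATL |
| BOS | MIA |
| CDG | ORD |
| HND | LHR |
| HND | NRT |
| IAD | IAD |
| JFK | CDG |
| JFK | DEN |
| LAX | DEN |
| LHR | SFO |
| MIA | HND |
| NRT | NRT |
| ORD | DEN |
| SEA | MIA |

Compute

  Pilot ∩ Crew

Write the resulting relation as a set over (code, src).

{(BOS, MIA), (HND, NRT), (IAD, IAD), (JFK, CDG), (MIA, HND), (NRT, NRT), (ORD, DEN)}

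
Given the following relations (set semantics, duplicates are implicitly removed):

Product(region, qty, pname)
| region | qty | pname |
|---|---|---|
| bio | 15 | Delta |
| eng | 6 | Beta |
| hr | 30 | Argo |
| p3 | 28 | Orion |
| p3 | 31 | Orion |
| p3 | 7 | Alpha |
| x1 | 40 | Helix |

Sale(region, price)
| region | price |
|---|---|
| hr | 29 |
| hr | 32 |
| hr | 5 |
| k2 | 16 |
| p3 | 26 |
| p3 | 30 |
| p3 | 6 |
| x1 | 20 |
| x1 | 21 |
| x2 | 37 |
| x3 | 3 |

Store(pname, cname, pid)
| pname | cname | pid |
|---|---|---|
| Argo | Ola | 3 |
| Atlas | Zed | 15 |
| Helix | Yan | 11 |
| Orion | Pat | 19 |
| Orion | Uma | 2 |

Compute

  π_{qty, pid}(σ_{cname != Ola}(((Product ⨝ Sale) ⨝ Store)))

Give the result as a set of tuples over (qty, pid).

Product ⋈ Sale (natural join on region): {(hr, 30, Argo, 29), (hr, 30, Argo, 32), (hr, 30, Argo, 5), (p3, 28, Orion, 26), (p3, 28, Orion, 30), (p3, 28, Orion, 6), (p3, 31, Orion, 26), (p3, 31, Orion, 30), (p3, 31, Orion, 6), (p3, 7, Alpha, 26), (p3, 7, Alpha, 30), (p3, 7, Alpha, 6), (x1, 40, Helix, 20), (x1, 40, Helix, 21)}
(Product ⨝ Sale) ⋈ Store (natural join on pname): {(hr, 30, Argo, 29, Ola, 3), (hr, 30, Argo, 32, Ola, 3), (hr, 30, Argo, 5, Ola, 3), (p3, 28, Orion, 26, Pat, 19), (p3, 28, Orion, 26, Uma, 2), (p3, 28, Orion, 30, Pat, 19), (p3, 28, Orion, 30, Uma, 2), (p3, 28, Orion, 6, Pat, 19), (p3, 28, Orion, 6, Uma, 2), (p3, 31, Orion, 26, Pat, 19), (p3, 31, Orion, 26, Uma, 2), (p3, 31, Orion, 30, Pat, 19), (p3, 31, Orion, 30, Uma, 2), (p3, 31, Orion, 6, Pat, 19), (p3, 31, Orion, 6, Uma, 2), (x1, 40, Helix, 20, Yan, 11), (x1, 40, Helix, 21, Yan, 11)}
Filtering on cname != Ola leaves {(p3, 28, Orion, 26, Pat, 19), (p3, 28, Orion, 26, Uma, 2), (p3, 28, Orion, 30, Pat, 19), (p3, 28, Orion, 30, Uma, 2), (p3, 28, Orion, 6, Pat, 19), (p3, 28, Orion, 6, Uma, 2), (p3, 31, Orion, 26, Pat, 19), (p3, 31, Orion, 26, Uma, 2), (p3, 31, Orion, 30, Pat, 19), (p3, 31, Orion, 30, Uma, 2), (p3, 31, Orion, 6, Pat, 19), (p3, 31, Orion, 6, Uma, 2), (x1, 40, Helix, 20, Yan, 11), (x1, 40, Helix, 21, Yan, 11)}.
π_{qty, pid} gives {(28, 19), (28, 2), (31, 19), (31, 2), (40, 11)} (9 duplicate(s) eliminated).

{(28, 19), (28, 2), (31, 19), (31, 2), (40, 11)}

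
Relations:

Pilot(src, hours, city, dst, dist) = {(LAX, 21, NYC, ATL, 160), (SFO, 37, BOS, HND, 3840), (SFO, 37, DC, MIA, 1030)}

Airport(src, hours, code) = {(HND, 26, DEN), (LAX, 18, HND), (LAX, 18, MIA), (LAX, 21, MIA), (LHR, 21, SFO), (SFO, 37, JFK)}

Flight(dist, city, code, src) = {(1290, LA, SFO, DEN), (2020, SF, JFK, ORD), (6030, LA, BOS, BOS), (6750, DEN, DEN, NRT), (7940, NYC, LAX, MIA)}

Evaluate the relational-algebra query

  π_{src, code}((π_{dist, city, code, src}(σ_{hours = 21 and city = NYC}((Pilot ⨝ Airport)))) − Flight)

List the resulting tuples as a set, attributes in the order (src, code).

Joining Pilot and Airport on src, hours yields {(LAX, 21, NYC, ATL, 160, MIA), (SFO, 37, BOS, HND, 3840, JFK), (SFO, 37, DC, MIA, 1030, JFK)}.
Selection hours = 21 and city = NYC: {(LAX, 21, NYC, ATL, 160, MIA)}
π[dist, city, code, src]: project onto (dist, city, code, src) → {(160, NYC, MIA, LAX)}
Difference: {(160, NYC, MIA, LAX)} with {(1290, LA, SFO, DEN), (2020, SF, JFK, ORD), (6030, LA, BOS, BOS), (6750, DEN, DEN, NRT), (7940, NYC, LAX, MIA)} → {(160, NYC, MIA, LAX)}
π[src, code]: project onto (src, code) → {(LAX, MIA)}

{(LAX, MIA)}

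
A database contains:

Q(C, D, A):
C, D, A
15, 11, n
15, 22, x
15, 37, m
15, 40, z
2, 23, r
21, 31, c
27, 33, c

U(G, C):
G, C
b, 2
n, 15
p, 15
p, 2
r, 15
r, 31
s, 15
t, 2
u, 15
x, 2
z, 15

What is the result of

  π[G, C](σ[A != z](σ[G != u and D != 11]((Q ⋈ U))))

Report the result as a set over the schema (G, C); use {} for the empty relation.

{(b, 2), (n, 15), (p, 15), (p, 2), (r, 15), (s, 15), (t, 2), (x, 2), (z, 15)}

Joining Q and U on C yields {(15, 11, n, n), (15, 11, n, p), (15, 11, n, r), (15, 11, n, s), (15, 11, n, u), (15, 11, n, z), (15, 22, x, n), (15, 22, x, p), (15, 22, x, r), (15, 22, x, s), (15, 22, x, u), (15, 22, x, z), (15, 37, m, n), (15, 37, m, p), (15, 37, m, r), (15, 37, m, s), (15, 37, m, u), (15, 37, m, z), (15, 40, z, n), (15, 40, z, p), (15, 40, z, r), (15, 40, z, s), (15, 40, z, u), (15, 40, z, z), (2, 23, r, b), (2, 23, r, p), (2, 23, r, t), (2, 23, r, x)}.
Filtering on G != u and D != 11 leaves {(15, 22, x, n), (15, 22, x, p), (15, 22, x, r), (15, 22, x, s), (15, 22, x, z), (15, 37, m, n), (15, 37, m, p), (15, 37, m, r), (15, 37, m, s), (15, 37, m, z), (15, 40, z, n), (15, 40, z, p), (15, 40, z, r), (15, 40, z, s), (15, 40, z, z), (2, 23, r, b), (2, 23, r, p), (2, 23, r, t), (2, 23, r, x)}.
Filtering on A != z leaves {(15, 22, x, n), (15, 22, x, p), (15, 22, x, r), (15, 22, x, s), (15, 22, x, z), (15, 37, m, n), (15, 37, m, p), (15, 37, m, r), (15, 37, m, s), (15, 37, m, z), (2, 23, r, b), (2, 23, r, p), (2, 23, r, t), (2, 23, r, x)}.
π[G, C]: project onto (G, C) (5 duplicate(s) eliminated) → {(b, 2), (n, 15), (p, 15), (p, 2), (r, 15), (s, 15), (t, 2), (x, 2), (z, 15)}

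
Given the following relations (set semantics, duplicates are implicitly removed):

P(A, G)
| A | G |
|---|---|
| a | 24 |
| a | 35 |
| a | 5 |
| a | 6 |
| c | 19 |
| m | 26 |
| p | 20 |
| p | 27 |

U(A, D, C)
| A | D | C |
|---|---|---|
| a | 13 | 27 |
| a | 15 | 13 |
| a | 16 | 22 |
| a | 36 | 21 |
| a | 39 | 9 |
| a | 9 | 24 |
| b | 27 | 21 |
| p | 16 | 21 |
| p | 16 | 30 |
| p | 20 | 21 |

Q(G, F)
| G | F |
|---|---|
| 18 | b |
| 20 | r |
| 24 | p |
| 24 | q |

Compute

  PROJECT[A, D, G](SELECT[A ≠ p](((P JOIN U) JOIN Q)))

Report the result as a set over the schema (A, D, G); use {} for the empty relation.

{(a, 13, 24), (a, 15, 24), (a, 16, 24), (a, 36, 24), (a, 39, 24), (a, 9, 24)}

Natural join on A: {(a, 24, 13, 27), (a, 24, 15, 13), (a, 24, 16, 22), (a, 24, 36, 21), (a, 24, 39, 9), (a, 24, 9, 24), (a, 35, 13, 27), (a, 35, 15, 13), (a, 35, 16, 22), (a, 35, 36, 21), (a, 35, 39, 9), (a, 35, 9, 24), (a, 5, 13, 27), (a, 5, 15, 13), (a, 5, 16, 22), (a, 5, 36, 21), (a, 5, 39, 9), (a, 5, 9, 24), (a, 6, 13, 27), (a, 6, 15, 13), (a, 6, 16, 22), (a, 6, 36, 21), (a, 6, 39, 9), (a, 6, 9, 24), (p, 20, 16, 21), (p, 20, 16, 30), (p, 20, 20, 21), (p, 27, 16, 21), (p, 27, 16, 30), (p, 27, 20, 21)}
Natural join on G: {(a, 24, 13, 27, p), (a, 24, 13, 27, q), (a, 24, 15, 13, p), (a, 24, 15, 13, q), (a, 24, 16, 22, p), (a, 24, 16, 22, q), (a, 24, 36, 21, p), (a, 24, 36, 21, q), (a, 24, 39, 9, p), (a, 24, 39, 9, q), (a, 24, 9, 24, p), (a, 24, 9, 24, q), (p, 20, 16, 21, r), (p, 20, 16, 30, r), (p, 20, 20, 21, r)}
Apply σ_{A ≠ p}; surviving tuples: {(a, 24, 13, 27, p), (a, 24, 13, 27, q), (a, 24, 15, 13, p), (a, 24, 15, 13, q), (a, 24, 16, 22, p), (a, 24, 16, 22, q), (a, 24, 36, 21, p), (a, 24, 36, 21, q), (a, 24, 39, 9, p), (a, 24, 39, 9, q), (a, 24, 9, 24, p), (a, 24, 9, 24, q)}
Projecting to A, D, G (6 duplicate(s) eliminated): {(a, 13, 24), (a, 15, 24), (a, 16, 24), (a, 36, 24), (a, 39, 24), (a, 9, 24)}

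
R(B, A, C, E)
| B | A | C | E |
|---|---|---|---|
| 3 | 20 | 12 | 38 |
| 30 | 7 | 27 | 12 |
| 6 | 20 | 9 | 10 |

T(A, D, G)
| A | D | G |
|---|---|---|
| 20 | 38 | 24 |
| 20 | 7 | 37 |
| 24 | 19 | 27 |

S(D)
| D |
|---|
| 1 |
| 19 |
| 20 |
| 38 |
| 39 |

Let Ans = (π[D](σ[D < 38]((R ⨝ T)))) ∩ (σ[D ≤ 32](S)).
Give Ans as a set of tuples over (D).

Natural join on A: {(3, 20, 12, 38, 38, 24), (3, 20, 12, 38, 7, 37), (6, 20, 9, 10, 38, 24), (6, 20, 9, 10, 7, 37)}
σ[D < 38]: keep tuples satisfying D < 38 → {(3, 20, 12, 38, 7, 37), (6, 20, 9, 10, 7, 37)}
π[D]: project onto (D) (1 duplicate(s) eliminated) → {7}
σ[D ≤ 32]: keep tuples satisfying D ≤ 32 → {1, 19, 20}
Set intersection of the two operands is {}.

{}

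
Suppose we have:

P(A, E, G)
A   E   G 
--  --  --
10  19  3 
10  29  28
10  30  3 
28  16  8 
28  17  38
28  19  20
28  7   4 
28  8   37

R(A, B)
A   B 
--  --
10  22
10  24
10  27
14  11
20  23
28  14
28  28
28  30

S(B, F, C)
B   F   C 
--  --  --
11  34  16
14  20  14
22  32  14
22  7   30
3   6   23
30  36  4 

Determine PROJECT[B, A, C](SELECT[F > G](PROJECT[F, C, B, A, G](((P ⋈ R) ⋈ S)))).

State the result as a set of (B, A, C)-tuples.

Natural join on A: {(10, 19, 3, 22), (10, 19, 3, 24), (10, 19, 3, 27), (10, 29, 28, 22), (10, 29, 28, 24), (10, 29, 28, 27), (10, 30, 3, 22), (10, 30, 3, 24), (10, 30, 3, 27), (28, 16, 8, 14), (28, 16, 8, 28), (28, 16, 8, 30), (28, 17, 38, 14), (28, 17, 38, 28), (28, 17, 38, 30), (28, 19, 20, 14), (28, 19, 20, 28), (28, 19, 20, 30), (28, 7, 4, 14), (28, 7, 4, 28), (28, 7, 4, 30), (28, 8, 37, 14), (28, 8, 37, 28), (28, 8, 37, 30)}
Natural join on B: {(10, 19, 3, 22, 32, 14), (10, 19, 3, 22, 7, 30), (10, 29, 28, 22, 32, 14), (10, 29, 28, 22, 7, 30), (10, 30, 3, 22, 32, 14), (10, 30, 3, 22, 7, 30), (28, 16, 8, 14, 20, 14), (28, 16, 8, 30, 36, 4), (28, 17, 38, 14, 20, 14), (28, 17, 38, 30, 36, 4), (28, 19, 20, 14, 20, 14), (28, 19, 20, 30, 36, 4), (28, 7, 4, 14, 20, 14), (28, 7, 4, 30, 36, 4), (28, 8, 37, 14, 20, 14), (28, 8, 37, 30, 36, 4)}
Keep only column(s) F, C, B, A, G (2 duplicate(s) eliminated): {(20, 14, 14, 28, 20), (20, 14, 14, 28, 37), (20, 14, 14, 28, 38), (20, 14, 14, 28, 4), (20, 14, 14, 28, 8), (32, 14, 22, 10, 28), (32, 14, 22, 10, 3), (36, 4, 30, 28, 20), (36, 4, 30, 28, 37), (36, 4, 30, 28, 38), (36, 4, 30, 28, 4), (36, 4, 30, 28, 8), (7, 30, 22, 10, 28), (7, 30, 22, 10, 3)}
Apply σ_{F > G}; surviving tuples: {(20, 14, 14, 28, 4), (20, 14, 14, 28, 8), (32, 14, 22, 10, 28), (32, 14, 22, 10, 3), (36, 4, 30, 28, 20), (36, 4, 30, 28, 4), (36, 4, 30, 28, 8), (7, 30, 22, 10, 3)}
Keep only column(s) B, A, C (4 duplicate(s) eliminated): {(14, 28, 14), (22, 10, 14), (22, 10, 30), (30, 28, 4)}

{(14, 28, 14), (22, 10, 14), (22, 10, 30), (30, 28, 4)}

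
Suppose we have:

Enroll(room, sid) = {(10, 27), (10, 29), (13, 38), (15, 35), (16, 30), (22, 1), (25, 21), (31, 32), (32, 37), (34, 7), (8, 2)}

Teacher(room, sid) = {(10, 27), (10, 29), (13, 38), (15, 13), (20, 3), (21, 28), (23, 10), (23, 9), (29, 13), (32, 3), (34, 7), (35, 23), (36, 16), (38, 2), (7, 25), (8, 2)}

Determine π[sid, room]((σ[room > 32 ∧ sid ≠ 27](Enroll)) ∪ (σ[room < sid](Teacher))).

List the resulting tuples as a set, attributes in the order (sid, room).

{(25, 7), (27, 10), (28, 21), (29, 10), (38, 13), (7, 34)}

σ[room > 32 ∧ sid ≠ 27]: keep tuples satisfying room > 32 ∧ sid ≠ 27 → {(34, 7)}
σ[room < sid]: keep tuples satisfying room < sid → {(10, 27), (10, 29), (13, 38), (21, 28), (7, 25)}
Union: {(34, 7)} with {(10, 27), (10, 29), (13, 38), (21, 28), (7, 25)} → {(10, 27), (10, 29), (13, 38), (21, 28), (34, 7), (7, 25)}
Projecting to sid, room: {(25, 7), (27, 10), (28, 21), (29, 10), (38, 13), (7, 34)}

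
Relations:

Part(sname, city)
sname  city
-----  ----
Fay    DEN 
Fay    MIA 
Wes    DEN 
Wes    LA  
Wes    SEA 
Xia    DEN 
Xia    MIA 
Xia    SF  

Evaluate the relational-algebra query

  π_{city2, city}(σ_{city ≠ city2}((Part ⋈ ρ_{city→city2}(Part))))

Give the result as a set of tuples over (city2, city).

ρ[city→city2]: schema becomes (sname, city2); tuples unchanged.
Joining Part and ρ_{city→city2}(Part) on sname yields {(Fay, DEN, DEN), (Fay, DEN, MIA), (Fay, MIA, DEN), (Fay, MIA, MIA), (Wes, DEN, DEN), (Wes, DEN, LA), (Wes, DEN, SEA), (Wes, LA, DEN), (Wes, LA, LA), (Wes, LA, SEA), (Wes, SEA, DEN), (Wes, SEA, LA), (Wes, SEA, SEA), (Xia, DEN, DEN), (Xia, DEN, MIA), (Xia, DEN, SF), (Xia, MIA, DEN), (Xia, MIA, MIA), (Xia, MIA, SF), (Xia, SF, DEN), (Xia, SF, MIA), (Xia, SF, SF)}.
Selection city ≠ city2: {(Fay, DEN, MIA), (Fay, MIA, DEN), (Wes, DEN, LA), (Wes, DEN, SEA), (Wes, LA, DEN), (Wes, LA, SEA), (Wes, SEA, DEN), (Wes, SEA, LA), (Xia, DEN, MIA), (Xia, DEN, SF), (Xia, MIA, DEN), (Xia, MIA, SF), (Xia, SF, DEN), (Xia, SF, MIA)}
π[city2, city]: project onto (city2, city) (2 duplicate(s) eliminated) → {(DEN, LA), (DEN, MIA), (DEN, SEA), (DEN, SF), (LA, DEN), (LA, SEA), (MIA, DEN), (MIA, SF), (SEA, DEN), (SEA, LA), (SF, DEN), (SF, MIA)}

{(DEN, LA), (DEN, MIA), (DEN, SEA), (DEN, SF), (LA, DEN), (LA, SEA), (MIA, DEN), (MIA, SF), (SEA, DEN), (SEA, LA), (SF, DEN), (SF, MIA)}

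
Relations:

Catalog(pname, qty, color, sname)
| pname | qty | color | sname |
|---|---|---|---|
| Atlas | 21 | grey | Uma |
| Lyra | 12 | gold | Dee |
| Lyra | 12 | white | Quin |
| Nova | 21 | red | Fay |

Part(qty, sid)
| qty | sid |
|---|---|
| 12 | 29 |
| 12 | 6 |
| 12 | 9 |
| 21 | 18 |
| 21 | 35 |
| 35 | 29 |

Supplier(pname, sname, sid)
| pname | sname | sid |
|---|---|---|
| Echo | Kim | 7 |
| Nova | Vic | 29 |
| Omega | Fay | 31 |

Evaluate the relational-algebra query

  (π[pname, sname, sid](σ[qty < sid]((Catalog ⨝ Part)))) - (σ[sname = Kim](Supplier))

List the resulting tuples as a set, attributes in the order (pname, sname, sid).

Catalog ⋈ Part (natural join on qty): {(Atlas, 21, grey, Uma, 18), (Atlas, 21, grey, Uma, 35), (Lyra, 12, gold, Dee, 29), (Lyra, 12, gold, Dee, 6), (Lyra, 12, gold, Dee, 9), (Lyra, 12, white, Quin, 29), (Lyra, 12, white, Quin, 6), (Lyra, 12, white, Quin, 9), (Nova, 21, red, Fay, 18), (Nova, 21, red, Fay, 35)}
Apply σ_{qty < sid}; surviving tuples: {(Atlas, 21, grey, Uma, 35), (Lyra, 12, gold, Dee, 29), (Lyra, 12, white, Quin, 29), (Nova, 21, red, Fay, 35)}
π[pname, sname, sid]: project onto (pname, sname, sid) → {(Atlas, Uma, 35), (Lyra, Dee, 29), (Lyra, Quin, 29), (Nova, Fay, 35)}
Apply σ_{sname = Kim}; surviving tuples: {(Echo, Kim, 7)}
Set difference of the two operands is {(Atlas, Uma, 35), (Lyra, Dee, 29), (Lyra, Quin, 29), (Nova, Fay, 35)}.

{(Atlas, Uma, 35), (Lyra, Dee, 29), (Lyra, Quin, 29), (Nova, Fay, 35)}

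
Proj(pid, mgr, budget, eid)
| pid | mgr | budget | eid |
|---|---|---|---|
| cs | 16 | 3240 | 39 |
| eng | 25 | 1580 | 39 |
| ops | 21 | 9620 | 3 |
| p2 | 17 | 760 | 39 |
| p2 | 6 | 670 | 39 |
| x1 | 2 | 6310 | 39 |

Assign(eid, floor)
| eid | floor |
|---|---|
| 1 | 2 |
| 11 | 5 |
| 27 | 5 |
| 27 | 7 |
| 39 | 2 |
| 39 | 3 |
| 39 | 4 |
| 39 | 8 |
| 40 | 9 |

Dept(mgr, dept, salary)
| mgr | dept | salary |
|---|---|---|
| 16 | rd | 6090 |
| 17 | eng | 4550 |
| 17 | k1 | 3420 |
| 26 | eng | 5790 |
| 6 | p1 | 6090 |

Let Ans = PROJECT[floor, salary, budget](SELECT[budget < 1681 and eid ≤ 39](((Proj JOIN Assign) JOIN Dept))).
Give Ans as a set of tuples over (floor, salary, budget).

Joining Proj and Assign on eid yields {(cs, 16, 3240, 39, 2), (cs, 16, 3240, 39, 3), (cs, 16, 3240, 39, 4), (cs, 16, 3240, 39, 8), (eng, 25, 1580, 39, 2), (eng, 25, 1580, 39, 3), (eng, 25, 1580, 39, 4), (eng, 25, 1580, 39, 8), (p2, 17, 760, 39, 2), (p2, 17, 760, 39, 3), (p2, 17, 760, 39, 4), (p2, 17, 760, 39, 8), (p2, 6, 670, 39, 2), (p2, 6, 670, 39, 3), (p2, 6, 670, 39, 4), (p2, 6, 670, 39, 8), (x1, 2, 6310, 39, 2), (x1, 2, 6310, 39, 3), (x1, 2, 6310, 39, 4), (x1, 2, 6310, 39, 8)}.
Joining (Proj JOIN Assign) and Dept on mgr yields {(cs, 16, 3240, 39, 2, rd, 6090), (cs, 16, 3240, 39, 3, rd, 6090), (cs, 16, 3240, 39, 4, rd, 6090), (cs, 16, 3240, 39, 8, rd, 6090), (p2, 17, 760, 39, 2, eng, 4550), (p2, 17, 760, 39, 2, k1, 3420), (p2, 17, 760, 39, 3, eng, 4550), (p2, 17, 760, 39, 3, k1, 3420), (p2, 17, 760, 39, 4, eng, 4550), (p2, 17, 760, 39, 4, k1, 3420), (p2, 17, 760, 39, 8, eng, 4550), (p2, 17, 760, 39, 8, k1, 3420), (p2, 6, 670, 39, 2, p1, 6090), (p2, 6, 670, 39, 3, p1, 6090), (p2, 6, 670, 39, 4, p1, 6090), (p2, 6, 670, 39, 8, p1, 6090)}.
σ[budget < 1681 and eid ≤ 39]: keep tuples satisfying budget < 1681 and eid ≤ 39 → {(p2, 17, 760, 39, 2, eng, 4550), (p2, 17, 760, 39, 2, k1, 3420), (p2, 17, 760, 39, 3, eng, 4550), (p2, 17, 760, 39, 3, k1, 3420), (p2, 17, 760, 39, 4, eng, 4550), (p2, 17, 760, 39, 4, k1, 3420), (p2, 17, 760, 39, 8, eng, 4550), (p2, 17, 760, 39, 8, k1, 3420), (p2, 6, 670, 39, 2, p1, 6090), (p2, 6, 670, 39, 3, p1, 6090), (p2, 6, 670, 39, 4, p1, 6090), (p2, 6, 670, 39, 8, p1, 6090)}
Projecting to floor, salary, budget: {(2, 3420, 760), (2, 4550, 760), (2, 6090, 670), (3, 3420, 760), (3, 4550, 760), (3, 6090, 670), (4, 3420, 760), (4, 4550, 760), (4, 6090, 670), (8, 3420, 760), (8, 4550, 760), (8, 6090, 670)}

{(2, 3420, 760), (2, 4550, 760), (2, 6090, 670), (3, 3420, 760), (3, 4550, 760), (3, 6090, 670), (4, 3420, 760), (4, 4550, 760), (4, 6090, 670), (8, 3420, 760), (8, 4550, 760), (8, 6090, 670)}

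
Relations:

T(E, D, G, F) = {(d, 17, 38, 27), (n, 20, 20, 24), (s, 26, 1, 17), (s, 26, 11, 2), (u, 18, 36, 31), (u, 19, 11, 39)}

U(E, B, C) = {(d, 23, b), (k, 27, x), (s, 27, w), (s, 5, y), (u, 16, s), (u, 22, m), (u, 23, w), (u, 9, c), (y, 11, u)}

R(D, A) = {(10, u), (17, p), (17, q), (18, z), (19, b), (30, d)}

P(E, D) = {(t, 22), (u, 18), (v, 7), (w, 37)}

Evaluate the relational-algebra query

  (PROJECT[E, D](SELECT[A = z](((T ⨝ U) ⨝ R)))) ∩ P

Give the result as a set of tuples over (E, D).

{(u, 18)}

Natural join on E: {(d, 17, 38, 27, 23, b), (s, 26, 1, 17, 27, w), (s, 26, 1, 17, 5, y), (s, 26, 11, 2, 27, w), (s, 26, 11, 2, 5, y), (u, 18, 36, 31, 16, s), (u, 18, 36, 31, 22, m), (u, 18, 36, 31, 23, w), (u, 18, 36, 31, 9, c), (u, 19, 11, 39, 16, s), (u, 19, 11, 39, 22, m), (u, 19, 11, 39, 23, w), (u, 19, 11, 39, 9, c)}
Natural join on D: {(d, 17, 38, 27, 23, b, p), (d, 17, 38, 27, 23, b, q), (u, 18, 36, 31, 16, s, z), (u, 18, 36, 31, 22, m, z), (u, 18, 36, 31, 23, w, z), (u, 18, 36, 31, 9, c, z), (u, 19, 11, 39, 16, s, b), (u, 19, 11, 39, 22, m, b), (u, 19, 11, 39, 23, w, b), (u, 19, 11, 39, 9, c, b)}
Apply σ_{A = z}; surviving tuples: {(u, 18, 36, 31, 16, s, z), (u, 18, 36, 31, 22, m, z), (u, 18, 36, 31, 23, w, z), (u, 18, 36, 31, 9, c, z)}
Keep only column(s) E, D (3 duplicate(s) eliminated): {(u, 18)}
Taking the intersection: {(u, 18)}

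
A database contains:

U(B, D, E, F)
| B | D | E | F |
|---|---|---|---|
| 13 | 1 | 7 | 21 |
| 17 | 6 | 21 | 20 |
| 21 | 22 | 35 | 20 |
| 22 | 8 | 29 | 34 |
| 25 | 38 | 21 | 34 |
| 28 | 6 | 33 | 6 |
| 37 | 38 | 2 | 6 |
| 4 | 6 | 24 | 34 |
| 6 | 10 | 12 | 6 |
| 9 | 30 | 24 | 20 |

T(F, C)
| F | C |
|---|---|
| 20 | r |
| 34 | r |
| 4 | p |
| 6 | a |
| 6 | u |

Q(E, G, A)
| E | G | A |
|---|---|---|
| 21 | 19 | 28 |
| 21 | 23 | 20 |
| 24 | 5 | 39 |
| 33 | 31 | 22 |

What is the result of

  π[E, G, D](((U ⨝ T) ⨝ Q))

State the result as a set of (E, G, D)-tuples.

U ⋈ T (natural join on F): {(17, 6, 21, 20, r), (21, 22, 35, 20, r), (22, 8, 29, 34, r), (25, 38, 21, 34, r), (28, 6, 33, 6, a), (28, 6, 33, 6, u), (37, 38, 2, 6, a), (37, 38, 2, 6, u), (4, 6, 24, 34, r), (6, 10, 12, 6, a), (6, 10, 12, 6, u), (9, 30, 24, 20, r)}
(U ⨝ T) ⋈ Q (natural join on E): {(17, 6, 21, 20, r, 19, 28), (17, 6, 21, 20, r, 23, 20), (25, 38, 21, 34, r, 19, 28), (25, 38, 21, 34, r, 23, 20), (28, 6, 33, 6, a, 31, 22), (28, 6, 33, 6, u, 31, 22), (4, 6, 24, 34, r, 5, 39), (9, 30, 24, 20, r, 5, 39)}
π[E, G, D]: project onto (E, G, D) (1 duplicate(s) eliminated) → {(21, 19, 38), (21, 19, 6), (21, 23, 38), (21, 23, 6), (24, 5, 30), (24, 5, 6), (33, 31, 6)}

{(21, 19, 38), (21, 19, 6), (21, 23, 38), (21, 23, 6), (24, 5, 30), (24, 5, 6), (33, 31, 6)}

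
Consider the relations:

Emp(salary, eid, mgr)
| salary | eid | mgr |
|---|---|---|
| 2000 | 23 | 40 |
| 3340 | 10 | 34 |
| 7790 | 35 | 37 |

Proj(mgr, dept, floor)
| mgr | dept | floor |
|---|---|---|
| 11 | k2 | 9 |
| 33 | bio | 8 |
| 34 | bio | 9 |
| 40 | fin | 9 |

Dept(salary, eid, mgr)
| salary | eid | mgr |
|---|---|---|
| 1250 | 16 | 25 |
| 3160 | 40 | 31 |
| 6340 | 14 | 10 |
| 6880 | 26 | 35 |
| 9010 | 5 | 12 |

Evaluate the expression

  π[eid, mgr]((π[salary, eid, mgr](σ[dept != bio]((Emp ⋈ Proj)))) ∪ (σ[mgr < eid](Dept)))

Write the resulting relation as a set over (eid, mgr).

Natural join on mgr: {(2000, 23, 40, fin, 9), (3340, 10, 34, bio, 9)}
Filtering on dept != bio leaves {(2000, 23, 40, fin, 9)}.
π_{salary, eid, mgr} gives {(2000, 23, 40)}.
Filtering on mgr < eid leaves {(3160, 40, 31), (6340, 14, 10)}.
Set union of the two operands is {(2000, 23, 40), (3160, 40, 31), (6340, 14, 10)}.
π_{eid, mgr} gives {(14, 10), (23, 40), (40, 31)}.

{(14, 10), (23, 40), (40, 31)}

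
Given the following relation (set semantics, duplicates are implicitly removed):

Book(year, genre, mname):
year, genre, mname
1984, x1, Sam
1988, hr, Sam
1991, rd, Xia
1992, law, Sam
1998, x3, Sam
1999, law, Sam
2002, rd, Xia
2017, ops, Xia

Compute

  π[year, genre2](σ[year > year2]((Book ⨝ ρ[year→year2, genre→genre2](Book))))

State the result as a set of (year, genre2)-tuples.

ρ[year→year2, genre→genre2]: schema becomes (year2, genre2, mname); tuples unchanged.
Joining Book and ρ[year→year2, genre→genre2](Book) on mname yields {(1984, x1, Sam, 1984, x1), (1984, x1, Sam, 1988, hr), (1984, x1, Sam, 1992, law), (1984, x1, Sam, 1998, x3), (1984, x1, Sam, 1999, law), (1988, hr, Sam, 1984, x1), (1988, hr, Sam, 1988, hr), (1988, hr, Sam, 1992, law), (1988, hr, Sam, 1998, x3), (1988, hr, Sam, 1999, law), (1991, rd, Xia, 1991, rd), (1991, rd, Xia, 2002, rd), (1991, rd, Xia, 2017, ops), (1992, law, Sam, 1984, x1), (1992, law, Sam, 1988, hr), (1992, law, Sam, 1992, law), (1992, law, Sam, 1998, x3), (1992, law, Sam, 1999, law), (1998, x3, Sam, 1984, x1), (1998, x3, Sam, 1988, hr), (1998, x3, Sam, 1992, law), (1998, x3, Sam, 1998, x3), (1998, x3, Sam, 1999, law), (1999, law, Sam, 1984, x1), (1999, law, Sam, 1988, hr), (1999, law, Sam, 1992, law), (1999, law, Sam, 1998, x3), (1999, law, Sam, 1999, law), (2002, rd, Xia, 1991, rd), (2002, rd, Xia, 2002, rd), (2002, rd, Xia, 2017, ops), (2017, ops, Xia, 1991, rd), (2017, ops, Xia, 2002, rd), (2017, ops, Xia, 2017, ops)}.
Apply σ_{year > year2}; surviving tuples: {(1988, hr, Sam, 1984, x1), (1992, law, Sam, 1984, x1), (1992, law, Sam, 1988, hr), (1998, x3, Sam, 1984, x1), (1998, x3, Sam, 1988, hr), (1998, x3, Sam, 1992, law), (1999, law, Sam, 1984, x1), (1999, law, Sam, 1988, hr), (1999, law, Sam, 1992, law), (1999, law, Sam, 1998, x3), (2002, rd, Xia, 1991, rd), (2017, ops, Xia, 1991, rd), (2017, ops, Xia, 2002, rd)}
π[year, genre2]: project onto (year, genre2) (1 duplicate(s) eliminated) → {(1988, x1), (1992, hr), (1992, x1), (1998, hr), (1998, law), (1998, x1), (1999, hr), (1999, law), (1999, x1), (1999, x3), (2002, rd), (2017, rd)}

{(1988, x1), (1992, hr), (1992, x1), (1998, hr), (1998, law), (1998, x1), (1999, hr), (1999, law), (1999, x1), (1999, x3), (2002, rd), (2017, rd)}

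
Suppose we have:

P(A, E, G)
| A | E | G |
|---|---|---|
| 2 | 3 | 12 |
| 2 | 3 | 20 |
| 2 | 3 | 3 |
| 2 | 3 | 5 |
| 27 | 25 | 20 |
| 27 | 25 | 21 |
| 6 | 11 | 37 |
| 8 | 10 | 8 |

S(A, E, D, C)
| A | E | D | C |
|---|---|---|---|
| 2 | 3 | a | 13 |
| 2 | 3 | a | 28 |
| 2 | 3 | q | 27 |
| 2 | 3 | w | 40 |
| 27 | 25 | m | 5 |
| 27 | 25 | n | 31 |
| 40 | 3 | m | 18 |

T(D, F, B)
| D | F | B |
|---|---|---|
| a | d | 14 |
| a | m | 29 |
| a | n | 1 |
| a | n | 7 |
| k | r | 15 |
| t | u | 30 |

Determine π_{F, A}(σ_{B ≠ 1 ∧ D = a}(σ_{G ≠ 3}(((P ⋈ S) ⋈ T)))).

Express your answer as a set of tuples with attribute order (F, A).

{(d, 2), (m, 2), (n, 2)}

Joining P and S on A, E yields {(2, 3, 12, a, 13), (2, 3, 12, a, 28), (2, 3, 12, q, 27), (2, 3, 12, w, 40), (2, 3, 20, a, 13), (2, 3, 20, a, 28), (2, 3, 20, q, 27), (2, 3, 20, w, 40), (2, 3, 3, a, 13), (2, 3, 3, a, 28), (2, 3, 3, q, 27), (2, 3, 3, w, 40), (2, 3, 5, a, 13), (2, 3, 5, a, 28), (2, 3, 5, q, 27), (2, 3, 5, w, 40), (27, 25, 20, m, 5), (27, 25, 20, n, 31), (27, 25, 21, m, 5), (27, 25, 21, n, 31)}.
Joining (P ⋈ S) and T on D yields {(2, 3, 12, a, 13, d, 14), (2, 3, 12, a, 13, m, 29), (2, 3, 12, a, 13, n, 1), (2, 3, 12, a, 13, n, 7), (2, 3, 12, a, 28, d, 14), (2, 3, 12, a, 28, m, 29), (2, 3, 12, a, 28, n, 1), (2, 3, 12, a, 28, n, 7), (2, 3, 20, a, 13, d, 14), (2, 3, 20, a, 13, m, 29), (2, 3, 20, a, 13, n, 1), (2, 3, 20, a, 13, n, 7), (2, 3, 20, a, 28, d, 14), (2, 3, 20, a, 28, m, 29), (2, 3, 20, a, 28, n, 1), (2, 3, 20, a, 28, n, 7), (2, 3, 3, a, 13, d, 14), (2, 3, 3, a, 13, m, 29), (2, 3, 3, a, 13, n, 1), (2, 3, 3, a, 13, n, 7), (2, 3, 3, a, 28, d, 14), (2, 3, 3, a, 28, m, 29), (2, 3, 3, a, 28, n, 1), (2, 3, 3, a, 28, n, 7), (2, 3, 5, a, 13, d, 14), (2, 3, 5, a, 13, m, 29), (2, 3, 5, a, 13, n, 1), (2, 3, 5, a, 13, n, 7), (2, 3, 5, a, 28, d, 14), (2, 3, 5, a, 28, m, 29), (2, 3, 5, a, 28, n, 1), (2, 3, 5, a, 28, n, 7)}.
Selection G ≠ 3: {(2, 3, 12, a, 13, d, 14), (2, 3, 12, a, 13, m, 29), (2, 3, 12, a, 13, n, 1), (2, 3, 12, a, 13, n, 7), (2, 3, 12, a, 28, d, 14), (2, 3, 12, a, 28, m, 29), (2, 3, 12, a, 28, n, 1), (2, 3, 12, a, 28, n, 7), (2, 3, 20, a, 13, d, 14), (2, 3, 20, a, 13, m, 29), (2, 3, 20, a, 13, n, 1), (2, 3, 20, a, 13, n, 7), (2, 3, 20, a, 28, d, 14), (2, 3, 20, a, 28, m, 29), (2, 3, 20, a, 28, n, 1), (2, 3, 20, a, 28, n, 7), (2, 3, 5, a, 13, d, 14), (2, 3, 5, a, 13, m, 29), (2, 3, 5, a, 13, n, 1), (2, 3, 5, a, 13, n, 7), (2, 3, 5, a, 28, d, 14), (2, 3, 5, a, 28, m, 29), (2, 3, 5, a, 28, n, 1), (2, 3, 5, a, 28, n, 7)}
Selection B ≠ 1 ∧ D = a: {(2, 3, 12, a, 13, d, 14), (2, 3, 12, a, 13, m, 29), (2, 3, 12, a, 13, n, 7), (2, 3, 12, a, 28, d, 14), (2, 3, 12, a, 28, m, 29), (2, 3, 12, a, 28, n, 7), (2, 3, 20, a, 13, d, 14), (2, 3, 20, a, 13, m, 29), (2, 3, 20, a, 13, n, 7), (2, 3, 20, a, 28, d, 14), (2, 3, 20, a, 28, m, 29), (2, 3, 20, a, 28, n, 7), (2, 3, 5, a, 13, d, 14), (2, 3, 5, a, 13, m, 29), (2, 3, 5, a, 13, n, 7), (2, 3, 5, a, 28, d, 14), (2, 3, 5, a, 28, m, 29), (2, 3, 5, a, 28, n, 7)}
π[F, A]: project onto (F, A) (15 duplicate(s) eliminated) → {(d, 2), (m, 2), (n, 2)}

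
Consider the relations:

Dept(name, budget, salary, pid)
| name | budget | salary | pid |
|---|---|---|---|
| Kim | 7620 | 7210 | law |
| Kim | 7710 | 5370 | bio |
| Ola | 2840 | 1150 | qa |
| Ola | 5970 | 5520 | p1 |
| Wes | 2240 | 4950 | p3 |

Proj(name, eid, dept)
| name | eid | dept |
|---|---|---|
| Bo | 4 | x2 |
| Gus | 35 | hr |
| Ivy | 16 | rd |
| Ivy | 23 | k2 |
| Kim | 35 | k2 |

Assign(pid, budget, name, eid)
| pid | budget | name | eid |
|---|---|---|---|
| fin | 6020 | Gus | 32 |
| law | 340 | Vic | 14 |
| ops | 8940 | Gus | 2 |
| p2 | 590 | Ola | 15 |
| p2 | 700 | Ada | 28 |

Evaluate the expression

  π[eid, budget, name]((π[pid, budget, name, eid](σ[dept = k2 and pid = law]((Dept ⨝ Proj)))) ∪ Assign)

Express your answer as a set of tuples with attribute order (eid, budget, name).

{(14, 340, Vic), (15, 590, Ola), (2, 8940, Gus), (28, 700, Ada), (32, 6020, Gus), (35, 7620, Kim)}

Joining Dept and Proj on name yields {(Kim, 7620, 7210, law, 35, k2), (Kim, 7710, 5370, bio, 35, k2)}.
σ[dept = k2 and pid = law]: keep tuples satisfying dept = k2 and pid = law → {(Kim, 7620, 7210, law, 35, k2)}
π[pid, budget, name, eid]: project onto (pid, budget, name, eid) → {(law, 7620, Kim, 35)}
Set union of the two operands is {(fin, 6020, Gus, 32), (law, 340, Vic, 14), (law, 7620, Kim, 35), (ops, 8940, Gus, 2), (p2, 590, Ola, 15), (p2, 700, Ada, 28)}.
π[eid, budget, name]: project onto (eid, budget, name) → {(14, 340, Vic), (15, 590, Ola), (2, 8940, Gus), (28, 700, Ada), (32, 6020, Gus), (35, 7620, Kim)}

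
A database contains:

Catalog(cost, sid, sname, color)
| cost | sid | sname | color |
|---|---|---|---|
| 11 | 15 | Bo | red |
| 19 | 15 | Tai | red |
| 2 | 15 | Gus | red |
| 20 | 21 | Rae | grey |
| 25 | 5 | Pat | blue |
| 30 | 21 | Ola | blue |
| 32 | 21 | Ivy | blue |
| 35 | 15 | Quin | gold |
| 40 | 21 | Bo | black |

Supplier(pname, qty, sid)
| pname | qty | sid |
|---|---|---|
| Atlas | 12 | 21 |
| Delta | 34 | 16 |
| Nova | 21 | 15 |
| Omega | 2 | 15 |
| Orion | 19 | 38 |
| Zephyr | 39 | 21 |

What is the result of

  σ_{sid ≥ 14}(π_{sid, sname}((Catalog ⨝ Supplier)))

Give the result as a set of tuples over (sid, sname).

Natural join on sid: {(11, 15, Bo, red, Nova, 21), (11, 15, Bo, red, Omega, 2), (19, 15, Tai, red, Nova, 21), (19, 15, Tai, red, Omega, 2), (2, 15, Gus, red, Nova, 21), (2, 15, Gus, red, Omega, 2), (20, 21, Rae, grey, Atlas, 12), (20, 21, Rae, grey, Zephyr, 39), (30, 21, Ola, blue, Atlas, 12), (30, 21, Ola, blue, Zephyr, 39), (32, 21, Ivy, blue, Atlas, 12), (32, 21, Ivy, blue, Zephyr, 39), (35, 15, Quin, gold, Nova, 21), (35, 15, Quin, gold, Omega, 2), (40, 21, Bo, black, Atlas, 12), (40, 21, Bo, black, Zephyr, 39)}
Keep only column(s) sid, sname (8 duplicate(s) eliminated): {(15, Bo), (15, Gus), (15, Quin), (15, Tai), (21, Bo), (21, Ivy), (21, Ola), (21, Rae)}
σ[sid ≥ 14]: keep tuples satisfying sid ≥ 14 → {(15, Bo), (15, Gus), (15, Quin), (15, Tai), (21, Bo), (21, Ivy), (21, Ola), (21, Rae)}

{(15, Bo), (15, Gus), (15, Quin), (15, Tai), (21, Bo), (21, Ivy), (21, Ola), (21, Rae)}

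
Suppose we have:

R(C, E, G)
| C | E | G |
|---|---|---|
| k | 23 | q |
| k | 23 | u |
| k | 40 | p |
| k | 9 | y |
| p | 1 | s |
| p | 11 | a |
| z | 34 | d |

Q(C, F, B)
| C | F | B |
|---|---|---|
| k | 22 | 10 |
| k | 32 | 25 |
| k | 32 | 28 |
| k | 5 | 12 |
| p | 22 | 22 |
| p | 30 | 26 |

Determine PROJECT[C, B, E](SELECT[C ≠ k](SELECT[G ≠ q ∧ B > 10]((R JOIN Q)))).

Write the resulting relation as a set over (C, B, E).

R ⋈ Q (natural join on C): {(k, 23, q, 22, 10), (k, 23, q, 32, 25), (k, 23, q, 32, 28), (k, 23, q, 5, 12), (k, 23, u, 22, 10), (k, 23, u, 32, 25), (k, 23, u, 32, 28), (k, 23, u, 5, 12), (k, 40, p, 22, 10), (k, 40, p, 32, 25), (k, 40, p, 32, 28), (k, 40, p, 5, 12), (k, 9, y, 22, 10), (k, 9, y, 32, 25), (k, 9, y, 32, 28), (k, 9, y, 5, 12), (p, 1, s, 22, 22), (p, 1, s, 30, 26), (p, 11, a, 22, 22), (p, 11, a, 30, 26)}
Filtering on G ≠ q ∧ B > 10 leaves {(k, 23, u, 32, 25), (k, 23, u, 32, 28), (k, 23, u, 5, 12), (k, 40, p, 32, 25), (k, 40, p, 32, 28), (k, 40, p, 5, 12), (k, 9, y, 32, 25), (k, 9, y, 32, 28), (k, 9, y, 5, 12), (p, 1, s, 22, 22), (p, 1, s, 30, 26), (p, 11, a, 22, 22), (p, 11, a, 30, 26)}.
Filtering on C ≠ k leaves {(p, 1, s, 22, 22), (p, 1, s, 30, 26), (p, 11, a, 22, 22), (p, 11, a, 30, 26)}.
Projecting to C, B, E: {(p, 22, 1), (p, 22, 11), (p, 26, 1), (p, 26, 11)}

{(p, 22, 1), (p, 22, 11), (p, 26, 1), (p, 26, 11)}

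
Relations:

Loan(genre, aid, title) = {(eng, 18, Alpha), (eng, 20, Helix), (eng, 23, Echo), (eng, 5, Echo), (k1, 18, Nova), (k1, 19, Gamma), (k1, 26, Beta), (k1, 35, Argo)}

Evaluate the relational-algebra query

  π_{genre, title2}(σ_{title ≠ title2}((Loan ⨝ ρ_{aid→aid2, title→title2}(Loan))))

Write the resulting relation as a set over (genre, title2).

ρ[aid→aid2, title→title2]: schema becomes (genre, aid2, title2); tuples unchanged.
Joining Loan and ρ_{aid→aid2, title→title2}(Loan) on genre yields {(eng, 18, Alpha, 18, Alpha), (eng, 18, Alpha, 20, Helix), (eng, 18, Alpha, 23, Echo), (eng, 18, Alpha, 5, Echo), (eng, 20, Helix, 18, Alpha), (eng, 20, Helix, 20, Helix), (eng, 20, Helix, 23, Echo), (eng, 20, Helix, 5, Echo), (eng, 23, Echo, 18, Alpha), (eng, 23, Echo, 20, Helix), (eng, 23, Echo, 23, Echo), (eng, 23, Echo, 5, Echo), (eng, 5, Echo, 18, Alpha), (eng, 5, Echo, 20, Helix), (eng, 5, Echo, 23, Echo), (eng, 5, Echo, 5, Echo), (k1, 18, Nova, 18, Nova), (k1, 18, Nova, 19, Gamma), (k1, 18, Nova, 26, Beta), (k1, 18, Nova, 35, Argo), (k1, 19, Gamma, 18, Nova), (k1, 19, Gamma, 19, Gamma), (k1, 19, Gamma, 26, Beta), (k1, 19, Gamma, 35, Argo), (k1, 26, Beta, 18, Nova), (k1, 26, Beta, 19, Gamma), (k1, 26, Beta, 26, Beta), (k1, 26, Beta, 35, Argo), (k1, 35, Argo, 18, Nova), (k1, 35, Argo, 19, Gamma), (k1, 35, Argo, 26, Beta), (k1, 35, Argo, 35, Argo)}.
Filtering on title ≠ title2 leaves {(eng, 18, Alpha, 20, Helix), (eng, 18, Alpha, 23, Echo), (eng, 18, Alpha, 5, Echo), (eng, 20, Helix, 18, Alpha), (eng, 20, Helix, 23, Echo), (eng, 20, Helix, 5, Echo), (eng, 23, Echo, 18, Alpha), (eng, 23, Echo, 20, Helix), (eng, 5, Echo, 18, Alpha), (eng, 5, Echo, 20, Helix), (k1, 18, Nova, 19, Gamma), (k1, 18, Nova, 26, Beta), (k1, 18, Nova, 35, Argo), (k1, 19, Gamma, 18, Nova), (k1, 19, Gamma, 26, Beta), (k1, 19, Gamma, 35, Argo), (k1, 26, Beta, 18, Nova), (k1, 26, Beta, 19, Gamma), (k1, 26, Beta, 35, Argo), (k1, 35, Argo, 18, Nova), (k1, 35, Argo, 19, Gamma), (k1, 35, Argo, 26, Beta)}.
Keep only column(s) genre, title2 (15 duplicate(s) eliminated): {(eng, Alpha), (eng, Echo), (eng, Helix), (k1, Argo), (k1, Beta), (k1, Gamma), (k1, Nova)}

{(eng, Alpha), (eng, Echo), (eng, Helix), (k1, Argo), (k1, Beta), (k1, Gamma), (k1, Nova)}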